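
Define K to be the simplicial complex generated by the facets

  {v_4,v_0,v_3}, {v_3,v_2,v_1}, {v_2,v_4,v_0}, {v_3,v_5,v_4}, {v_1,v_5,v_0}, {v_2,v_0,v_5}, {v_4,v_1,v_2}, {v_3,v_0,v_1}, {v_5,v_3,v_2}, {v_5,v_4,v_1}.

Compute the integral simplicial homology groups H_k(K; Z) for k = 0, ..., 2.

Order the vertices as v_0 < v_1 < v_2 < v_3 < v_4 < v_5. Listing each simplex with vertices in this order, K has dimension 2 with simplices:

  0-simplices (6): [v_0], [v_1], [v_2], [v_3], [v_4], [v_5]
  1-simplices (15): (15 of them)
  2-simplices (10): [v_0,v_1,v_3], [v_0,v_1,v_5], [v_0,v_2,v_4], [v_0,v_2,v_5], [v_0,v_3,v_4], [v_1,v_2,v_3], [v_1,v_2,v_4], [v_1,v_4,v_5], [v_2,v_3,v_5], [v_3,v_4,v_5]

giving chain groups C_0 ≅ Z^6, C_1 ≅ Z^15, C_2 ≅ Z^10.

The boundary map ∂_1: C_1 → C_0 is given by ∂[p,q] = [q] − [p].
The 6×15 boundary matrix has rank 5 and Smith normal form diag(1,1,1,1,1).

The boundary map ∂_2: C_2 → C_1 acts by ∂[p,q,r] = [q,r] − [p,r] + [p,q]. For instance
  ∂[v_2,v_3,v_5] = [v_3,v_5] − [v_2,v_5] + [v_2,v_3],
  ∂[v_3,v_4,v_5] = [v_4,v_5] − [v_3,v_5] + [v_3,v_4].
The 15×10 boundary matrix has rank 10 and Smith normal form diag(1,1,1,1,1,1,1,1,1,2).

Now H_k = ker ∂_k / im ∂_{k+1}, so:

  H_0: rank C_0 − rank ∂_1 = 6 − 5 = 1, and the invariant factors of ∂_1 are all 1, so H_0 ≅ Z.
  H_1: rank ker ∂_1 − rank ∂_2 = (15 − 5) − 10 = 0, and ∂_2 has invariant factor 2 > 1, so H_1 ≅ Z/2.
  H_2: rank ker ∂_2 − rank ∂_3 = (10 − 10) − 0 = 0, and there is no ∂_3, so H_2 ≅ 0.

H_0 ≅ Z,  H_1 ≅ Z/2,  H_2 = 0.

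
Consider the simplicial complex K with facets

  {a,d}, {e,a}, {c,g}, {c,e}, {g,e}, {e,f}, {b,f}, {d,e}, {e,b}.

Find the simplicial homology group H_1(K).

Order the vertices as a < b < c < d < e < f < g. Listing each simplex with vertices in this order, K has dimension 1 with simplices:

  0-simplices (7): a, b, c, d, e, f, g
  1-simplices (9): ad, ae, be, bf, ce, cg, de, ef, eg

so the chain groups are C_0 ≅ Z^7, C_1 ≅ Z^9.

∂_1: C_1 → C_0 sends each edge [p,q] (with p < q) to q − p. For instance
  ∂cg = g − c.
As a 7×9 matrix over Z this has rank 6, with invariant factors (1,1,1,1,1,1).

From H_k ≅ ker(∂_k) / im(∂_{k+1}) we obtain:

  H_1: rank ker ∂_1 − rank ∂_2 = (9 − 6) − 0 = 3, and there is no ∂_2, so H_1 = Z^3.

H_1 ≅ Z^3.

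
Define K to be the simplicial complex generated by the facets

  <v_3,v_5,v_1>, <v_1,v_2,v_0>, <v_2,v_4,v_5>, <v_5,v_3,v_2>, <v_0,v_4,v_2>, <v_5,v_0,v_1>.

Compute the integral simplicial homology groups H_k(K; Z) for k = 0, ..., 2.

Take the total order v_0 < v_1 < v_2 < v_3 < v_4 < v_5 on the vertex set. Then K (dimension 2) consists of the simplices:

  0-simplices (6): [v_0], [v_1], [v_2], [v_3], [v_4], [v_5]
  1-simplices (12): [v_0,v_1], [v_0,v_2], [v_0,v_4], [v_0,v_5], [v_1,v_2], [v_1,v_3], [v_1,v_5], [v_2,v_3], [v_2,v_4], [v_2,v_5], [v_3,v_5], [v_4,v_5]
  2-simplices (6): [v_0,v_1,v_2], [v_0,v_1,v_5], [v_0,v_2,v_4], [v_1,v_3,v_5], [v_2,v_3,v_5], [v_2,v_4,v_5]

so the chain groups are C_0 ≅ Z^6, C_1 ≅ Z^12, C_2 ≅ Z^6.

The boundary map ∂_1: C_1 → C_0 maps an edge to its endpoints' difference, ∂[p,q] = q − p. For instance
  ∂[v_1,v_2] = [v_2] − [v_1].
The resulting 6×12 matrix has rank 5, and its Smith normal form has invariant factors (1,1,1,1,1).

∂_2: C_2 → C_1 maps a triangle to the signed sum of its edges. For instance
  ∂[v_2,v_4,v_5] = [v_4,v_5] − [v_2,v_5] + [v_2,v_4],
  ∂[v_2,v_3,v_5] = [v_3,v_5] − [v_2,v_5] + [v_2,v_3].
The 12×6 boundary matrix has rank 6 and Smith normal form diag(1,1,1,1,1,1).

Now H_k = ker ∂_k / im ∂_{k+1}, so:

  H_0: rank C_0 − rank ∂_1 = 6 − 5 = 1, and the invariant factors of ∂_1 are all 1, so H_0 ≅ Z.
  H_1: rank ker ∂_1 − rank ∂_2 = (12 − 5) − 6 = 1, and the invariant factors of ∂_2 are all 1, so H_1 ≅ Z.
  H_2: rank ker ∂_2 − rank ∂_3 = (6 − 6) − 0 = 0, and there is no ∂_3, so H_2 ≅ 0.

As a check, the Euler characteristic is 6 − 12 + 6 = 0, which agrees with 1 − 1 + 0 = 0.
(K is a triangulation of the cylinder S^1 x I.)

H_0 = Z,  H_1 = Z,  H_2 = 0.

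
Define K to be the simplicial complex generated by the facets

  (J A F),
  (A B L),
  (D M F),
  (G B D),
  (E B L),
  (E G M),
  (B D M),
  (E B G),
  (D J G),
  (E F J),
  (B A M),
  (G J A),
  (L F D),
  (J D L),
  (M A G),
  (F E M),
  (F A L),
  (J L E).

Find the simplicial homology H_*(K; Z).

We work with the vertex ordering A < B < D < E < F < G < J < L < M. The simplices of K, each written with vertices in increasing order, are:

  0-simplices (9): A, B, D, E, F, G, J, L, M
  1-simplices (27): AB, AF, AG, AJ, AL, AM, BD, BE, BG, BL, BM, DF, DG, DJ, DL, DM, EF, EG, EJ, EL, EM, FJ, FL, FM, GJ, GM, JL
  2-simplices (18): ABL, ABM, AFJ, AFL, AGJ, AGM, BDG, BDM, BEG, BEL, DFL, DFM, DGJ, DJL, EFJ, EFM, EGM, EJL

so the chain groups are C_0 ≅ Z^9, C_1 ≅ Z^27, C_2 ≅ Z^18.

Boundary ∂_1: C_1 → C_0 maps an edge to its endpoints' difference, ∂[p,q] = q − p.
As a 9×27 matrix over Z this has rank 8, with invariant factors (1,1,1,1,1,1,1,1).

Boundary ∂_2: C_2 → C_1 acts by ∂[p,q,r] = [q,r] − [p,r] + [p,q]. For instance
  ∂BEG = EG − BG + BE,
  ∂DFL = FL − DL + DF.
This gives a 27×18 integer matrix of rank 18; reducing to Smith normal form yields diagonal entries (1,1,1,1,1,1,1,1,1,1,1,1,1,1,1,1,1,2).

Now H_k = ker ∂_k / im ∂_{k+1}, so:

  H_0: rank C_0 − rank ∂_1 = 9 − 8 = 1, and the invariant factors of ∂_1 are all 1, so H_0 = Z.
  H_1: rank ker ∂_1 − rank ∂_2 = (27 − 8) − 18 = 1, and ∂_2 has invariant factor 2 > 1, so H_1 = Z ⊕ Z/2.
  H_2: rank ker ∂_2 − rank ∂_3 = (18 − 18) − 0 = 0, and there is no ∂_3, so H_2 = 0.

As a check, the Euler characteristic is 9 − 27 + 18 = 0, which agrees with 1 − 1 + 0 = 0.
(K is a triangulation of the Klein bottle.)

H_0 = Z,  H_1 = Z ⊕ Z/2,  H_2 = 0.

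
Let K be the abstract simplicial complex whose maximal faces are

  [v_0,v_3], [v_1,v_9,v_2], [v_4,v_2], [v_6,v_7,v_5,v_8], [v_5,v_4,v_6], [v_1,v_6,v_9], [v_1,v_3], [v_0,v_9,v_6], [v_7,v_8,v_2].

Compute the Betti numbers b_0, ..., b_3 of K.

b_0 = 1, b_1 = 3, b_2 = 0, b_3 = 0.

Order the vertices as v_0 < v_1 < v_2 < v_3 < v_4 < v_5 < v_6 < v_7 < v_8 < v_9. Listing each simplex with vertices in this order, K has dimension 3 with simplices:

  0-simplices (10): [v_0], [v_1], [v_2], [v_3], [v_4], [v_5], [v_6], [v_7], [v_8], [v_9]
  1-simplices (20): (20 of them)
  2-simplices (9): [v_0,v_6,v_9], [v_1,v_2,v_9], [v_1,v_6,v_9], [v_2,v_7,v_8], [v_4,v_5,v_6], [v_5,v_6,v_7], [v_5,v_6,v_8], [v_5,v_7,v_8], [v_6,v_7,v_8]
  3-simplices (1): [v_5,v_6,v_7,v_8]

giving chain groups C_0 ≅ Z^10, C_1 ≅ Z^20, C_2 ≅ Z^9, C_3 ≅ Z^1.

∂_1: C_1 → C_0 sends each edge [p,q] (with p < q) to q − p. For instance
  ∂[v_2,v_4] = [v_4] − [v_2].
The resulting 10×20 matrix has rank 9, and its Smith normal form has invariant factors (1,1,1,1,1,1,1,1,1).

∂_2: C_2 → C_1 maps a triangle to the signed sum of its edges. For instance
  ∂[v_1,v_2,v_9] = [v_2,v_9] − [v_1,v_9] + [v_1,v_2],
  ∂[v_4,v_5,v_6] = [v_5,v_6] − [v_4,v_6] + [v_4,v_5].
The resulting 20×9 matrix has rank 8, and its Smith normal form has invariant factors (1,1,1,1,1,1,1,1).

The boundary map ∂_3: C_3 → C_2 sends each 3-simplex σ to the alternating sum Σ_i (−1)^i (σ with its i-th vertex removed). For instance
  ∂[v_5,v_6,v_7,v_8] = [v_6,v_7,v_8] − [v_5,v_7,v_8] + [v_5,v_6,v_8] − [v_5,v_6,v_7].
This gives a 9×1 integer matrix of rank 1; reducing to Smith normal form yields diagonal entries (1).

Computing H_k = (kernel of ∂_k) / (image of ∂_{k+1}):

  H_0: rank C_0 − rank ∂_1 = 10 − 9 = 1, and the invariant factors of ∂_1 are all 1, so H_0 ≅ Z.
  H_1: rank ker ∂_1 − rank ∂_2 = (20 − 9) − 8 = 3, and the invariant factors of ∂_2 are all 1, so H_1 ≅ Z^3.
  H_2: rank ker ∂_2 − rank ∂_3 = (9 − 8) − 1 = 0, and the invariant factors of ∂_3 are all 1, so H_2 ≅ 0.
  H_3: rank ker ∂_3 − rank ∂_4 = (1 − 1) − 0 = 0, and there is no ∂_4, so H_3 ≅ 0.

Hence the Betti numbers are b_0 = 1, b_1 = 3, b_2 = 0, b_3 = 0.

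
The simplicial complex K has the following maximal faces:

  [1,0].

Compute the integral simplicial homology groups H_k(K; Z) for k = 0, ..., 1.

Order the vertices as 0 < 1. Listing each simplex with vertices in this order, K has dimension 1 with simplices:

  0-simplices (2): [0], [1]
  1-simplices (1): [0,1]

giving chain groups C_0 ≅ Z^2, C_1 ≅ Z^1.

∂_1: C_1 → C_0 is given by ∂[p,q] = [q] − [p]. For instance
  ∂[0,1] = [1] − [0].
The resulting 2×1 matrix has rank 1, and its Smith normal form has invariant factors (1).

Reading off H_k = ker ∂_k / im ∂_{k+1}:

  H_0: rank C_0 − rank ∂_1 = 2 − 1 = 1, and the invariant factors of ∂_1 are all 1, so H_0 = Z.
  H_1: rank ker ∂_1 − rank ∂_2 = (1 − 1) − 0 = 0, and there is no ∂_2, so H_1 = 0.

H_0 ≅ Z,  H_1 = 0.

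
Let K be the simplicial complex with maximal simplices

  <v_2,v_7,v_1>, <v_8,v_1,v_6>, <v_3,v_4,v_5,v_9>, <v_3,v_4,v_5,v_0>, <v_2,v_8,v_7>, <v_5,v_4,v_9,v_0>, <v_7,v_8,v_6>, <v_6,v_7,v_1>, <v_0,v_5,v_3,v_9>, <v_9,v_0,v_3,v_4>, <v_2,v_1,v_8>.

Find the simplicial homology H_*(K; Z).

H_0 = Z^2,  H_1 = 0,  H_2 = Z,  H_3 = Z.

We work with the vertex ordering v_0 < v_1 < v_2 < v_3 < v_4 < v_5 < v_6 < v_7 < v_8 < v_9. The simplices of K, each written with vertices in increasing order, are:

  0-simplices (10): [v_0], [v_1], [v_2], [v_3], [v_4], [v_5], [v_6], [v_7], [v_8], [v_9]
  1-simplices (19): (19 of them)
  2-simplices (16): (16 of them)
  3-simplices (5): [v_0,v_3,v_4,v_5], [v_0,v_3,v_4,v_9], [v_0,v_3,v_5,v_9], [v_0,v_4,v_5,v_9], [v_3,v_4,v_5,v_9]

Hence C_0 ≅ Z^10, C_1 ≅ Z^19, C_2 ≅ Z^16, C_3 ≅ Z^5.

Boundary ∂_1: C_1 → C_0 is given by ∂[p,q] = [q] − [p]. For instance
  ∂[v_0,v_4] = [v_4] − [v_0].
The 10×19 boundary matrix has rank 8 and Smith normal form diag(1,1,1,1,1,1,1,1).

∂_2: C_2 → C_1 maps a triangle to the signed sum of its edges. For instance
  ∂[v_6,v_7,v_8] = [v_7,v_8] − [v_6,v_8] + [v_6,v_7],
  ∂[v_1,v_6,v_8] = [v_6,v_8] − [v_1,v_8] + [v_1,v_6].
The 19×16 boundary matrix has rank 11 and Smith normal form diag(1,1,1,1,1,1,1,1,1,1,1).

The boundary map ∂_3: C_3 → C_2 sends each 3-simplex σ to the alternating sum Σ_i (−1)^i (σ with its i-th vertex removed). For instance
  ∂[v_0,v_4,v_5,v_9] = [v_4,v_5,v_9] − [v_0,v_5,v_9] + [v_0,v_4,v_9] − [v_0,v_4,v_5],
  ∂[v_0,v_3,v_4,v_5] = [v_3,v_4,v_5] − [v_0,v_4,v_5] + [v_0,v_3,v_5] − [v_0,v_3,v_4].
As a 16×5 matrix over Z this has rank 4, with invariant factors (1,1,1,1).

Computing H_k = (kernel of ∂_k) / (image of ∂_{k+1}):

  H_0: rank C_0 − rank ∂_1 = 10 − 8 = 2, and the invariant factors of ∂_1 are all 1, so H_0 ≅ Z^2.
  H_1: rank ker ∂_1 − rank ∂_2 = (19 − 8) − 11 = 0, and the invariant factors of ∂_2 are all 1, so H_1 ≅ 0.
  H_2: rank ker ∂_2 − rank ∂_3 = (16 − 11) − 4 = 1, and the invariant factors of ∂_3 are all 1, so H_2 ≅ Z.
  H_3: rank ker ∂_3 − rank ∂_4 = (5 − 4) − 0 = 1, and there is no ∂_4, so H_3 ≅ Z.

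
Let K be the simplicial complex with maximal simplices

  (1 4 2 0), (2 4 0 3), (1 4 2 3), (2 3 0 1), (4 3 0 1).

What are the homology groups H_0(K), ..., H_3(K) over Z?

H_0 ≅ Z,  H_1 = 0,  H_2 = 0,  H_3 ≅ Z.

Order the vertices as 0 < 1 < 2 < 3 < 4. Listing each simplex with vertices in this order, K has dimension 3 with simplices:

  0-simplices (5): [0], [1], [2], [3], [4]
  1-simplices (10): [0,1], [0,2], [0,3], [0,4], [1,2], [1,3], [1,4], [2,3], [2,4], [3,4]
  2-simplices (10): [0,1,2], [0,1,3], [0,1,4], [0,2,3], [0,2,4], [0,3,4], [1,2,3], [1,2,4], [1,3,4], [2,3,4]
  3-simplices (5): [0,1,2,3], [0,1,2,4], [0,1,3,4], [0,2,3,4], [1,2,3,4]

so the chain groups are C_0 ≅ Z^5, C_1 ≅ Z^10, C_2 ≅ Z^10, C_3 ≅ Z^5.

The boundary map ∂_1: C_1 → C_0 maps an edge to its endpoints' difference, ∂[p,q] = q − p.
The 5×10 boundary matrix has rank 4 and Smith normal form diag(1,1,1,1).

The boundary map ∂_2: C_2 → C_1 sends each 2-simplex [p,q,r] to [q,r] − [p,r] + [p,q]. For instance
  ∂[0,2,3] = [2,3] − [0,3] + [0,2],
  ∂[2,3,4] = [3,4] − [2,4] + [2,3].
This gives a 10×10 integer matrix of rank 6; reducing to Smith normal form yields diagonal entries (1,1,1,1,1,1).

Boundary ∂_3: C_3 → C_2 sends each 3-simplex σ to the alternating sum Σ_i (−1)^i (σ with its i-th vertex removed). For instance
  ∂[0,1,2,3] = [1,2,3] − [0,2,3] + [0,1,3] − [0,1,2],
  ∂[1,2,3,4] = [2,3,4] − [1,3,4] + [1,2,4] − [1,2,3].
The 10×5 boundary matrix has rank 4 and Smith normal form diag(1,1,1,1).

Computing H_k = (kernel of ∂_k) / (image of ∂_{k+1}):

  H_0: rank C_0 − rank ∂_1 = 5 − 4 = 1, and the invariant factors of ∂_1 are all 1, so H_0 = Z.
  H_1: rank ker ∂_1 − rank ∂_2 = (10 − 4) − 6 = 0, and the invariant factors of ∂_2 are all 1, so H_1 = 0.
  H_2: rank ker ∂_2 − rank ∂_3 = (10 − 6) − 4 = 0, and the invariant factors of ∂_3 are all 1, so H_2 = 0.
  H_3: rank ker ∂_3 − rank ∂_4 = (5 − 4) − 0 = 1, and there is no ∂_4, so H_3 = Z.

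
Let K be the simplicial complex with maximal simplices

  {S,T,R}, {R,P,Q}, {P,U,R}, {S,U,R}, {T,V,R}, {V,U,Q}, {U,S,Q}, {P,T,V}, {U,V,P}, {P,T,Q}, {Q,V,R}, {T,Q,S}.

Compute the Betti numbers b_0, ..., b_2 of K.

Take the total order P < Q < R < S < T < U < V on the vertex set. Then K (dimension 2) consists of the simplices:

  0-simplices (7): P, Q, R, S, T, U, V
  1-simplices (18): PQ, PR, PT, PU, PV, QR, QS, QT, QU, QV, RS, RT, RU, RV, ST, SU, TV, UV
  2-simplices (12): PQR, PQT, PRU, PTV, PUV, QRV, QST, QSU, QUV, RST, RSU, RTV

so the chain groups are C_0 ≅ Z^7, C_1 ≅ Z^18, C_2 ≅ Z^12.

∂_1: C_1 → C_0 maps an edge to its endpoints' difference, ∂[p,q] = q − p. For instance
  ∂RU = U − R.
The 7×18 boundary matrix has rank 6 and Smith normal form diag(1,1,1,1,1,1).

∂_2: C_2 → C_1 sends each 2-simplex [p,q,r] to [q,r] − [p,r] + [p,q]. For instance
  ∂PRU = RU − PU + PR,
  ∂QSU = SU − QU + QS.
As a 18×12 matrix over Z this has rank 12, with invariant factors (1,1,1,1,1,1,1,1,1,1,1,2).

Reading off H_k = ker ∂_k / im ∂_{k+1}:

  H_0: rank C_0 − rank ∂_1 = 7 − 6 = 1, and the invariant factors of ∂_1 are all 1, so H_0 = Z.
  H_1: rank ker ∂_1 − rank ∂_2 = (18 − 6) − 12 = 0, and ∂_2 has invariant factor 2 > 1, so H_1 = Z/2.
  H_2: rank ker ∂_2 − rank ∂_3 = (12 − 12) − 0 = 0, and there is no ∂_3, so H_2 = 0.

(K is a triangulation of the real projective plane RP^2.)

Hence the Betti numbers are b_0 = 1, b_1 = 0, b_2 = 0.

b_0 = 1, b_1 = 0, b_2 = 0.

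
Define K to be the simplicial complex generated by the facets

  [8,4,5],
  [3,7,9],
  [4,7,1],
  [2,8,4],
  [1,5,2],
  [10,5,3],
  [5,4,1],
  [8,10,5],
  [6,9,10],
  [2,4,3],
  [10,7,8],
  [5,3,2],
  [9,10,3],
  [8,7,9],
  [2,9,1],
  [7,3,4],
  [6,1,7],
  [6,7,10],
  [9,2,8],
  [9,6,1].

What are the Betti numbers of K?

Order the vertices as 1 < 2 < 3 < 4 < 5 < 6 < 7 < 8 < 9 < 10. Listing each simplex with vertices in this order, K has dimension 2 with simplices:

  0-simplices (10): [1], [2], [3], [4], [5], [6], [7], [8], [9], [10]
  1-simplices (30): (30 of them)
  2-simplices (20): (20 of them)

giving chain groups C_0 ≅ Z^10, C_1 ≅ Z^30, C_2 ≅ Z^20.

The boundary map ∂_1: C_1 → C_0 is given by ∂[p,q] = [q] − [p]. For instance
  ∂[7,8] = [8] − [7].
The resulting 10×30 matrix has rank 9, and its Smith normal form has invariant factors (1,1,1,1,1,1,1,1,1).

The boundary map ∂_2: C_2 → C_1 acts by ∂[p,q,r] = [q,r] − [p,r] + [p,q]. For instance
  ∂[1,4,5] = [4,5] − [1,5] + [1,4],
  ∂[1,2,5] = [2,5] − [1,5] + [1,2].
This gives a 30×20 integer matrix of rank 20; reducing to Smith normal form yields diagonal entries (1,1,1,1,1,1,1,1,1,1,1,1,1,1,1,1,1,1,1,2).

Now H_k = ker ∂_k / im ∂_{k+1}, so:

  H_0: rank C_0 − rank ∂_1 = 10 − 9 = 1, and the invariant factors of ∂_1 are all 1, so H_0 ≅ Z.
  H_1: rank ker ∂_1 − rank ∂_2 = (30 − 9) − 20 = 1, and ∂_2 has invariant factor 2 > 1, so H_1 ≅ Z ⊕ Z/2Z.
  H_2: rank ker ∂_2 − rank ∂_3 = (20 − 20) − 0 = 0, and there is no ∂_3, so H_2 ≅ 0.

(K is a triangulation of the Klein bottle.)

Hence the Betti numbers are b_0 = 1, b_1 = 1, b_2 = 0.

b_0 = 1, b_1 = 1, b_2 = 0.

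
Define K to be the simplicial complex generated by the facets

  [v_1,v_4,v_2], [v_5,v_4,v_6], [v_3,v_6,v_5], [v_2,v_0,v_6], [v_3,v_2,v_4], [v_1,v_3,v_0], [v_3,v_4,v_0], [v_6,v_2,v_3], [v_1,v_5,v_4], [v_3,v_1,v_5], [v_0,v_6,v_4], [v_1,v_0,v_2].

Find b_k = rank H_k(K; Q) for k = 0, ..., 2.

b_0 = 1, b_1 = 0, b_2 = 0.

We work with the vertex ordering v_0 < v_1 < v_2 < v_3 < v_4 < v_5 < v_6. The simplices of K, each written with vertices in increasing order, are:

  0-simplices (7): [v_0], [v_1], [v_2], [v_3], [v_4], [v_5], [v_6]
  1-simplices (18): (18 of them)
  2-simplices (12): (12 of them)

giving chain groups C_0 ≅ Z^7, C_1 ≅ Z^18, C_2 ≅ Z^12.

The boundary map ∂_1: C_1 → C_0 is given by ∂[p,q] = [q] − [p]. For instance
  ∂[v_0,v_2] = [v_2] − [v_0].
The 7×18 boundary matrix has rank 6 and Smith normal form diag(1,1,1,1,1,1).

The boundary map ∂_2: C_2 → C_1 acts by ∂[p,q,r] = [q,r] − [p,r] + [p,q]. For instance
  ∂[v_1,v_3,v_5] = [v_3,v_5] − [v_1,v_5] + [v_1,v_3],
  ∂[v_1,v_4,v_5] = [v_4,v_5] − [v_1,v_5] + [v_1,v_4].
This gives a 18×12 integer matrix of rank 12; reducing to Smith normal form yields diagonal entries (1,1,1,1,1,1,1,1,1,1,1,2).

Reading off H_k = ker ∂_k / im ∂_{k+1}:

  H_0: rank C_0 − rank ∂_1 = 7 − 6 = 1, and the invariant factors of ∂_1 are all 1, so H_0 ≅ Z.
  H_1: rank ker ∂_1 − rank ∂_2 = (18 − 6) − 12 = 0, and ∂_2 has invariant factor 2 > 1, so H_1 ≅ Z/2Z.
  H_2: rank ker ∂_2 − rank ∂_3 = (12 − 12) − 0 = 0, and there is no ∂_3, so H_2 ≅ 0.

As a check, the Euler characteristic is 7 − 18 + 12 = 1, which agrees with 1 − 0 + 0 = 1.

Hence the Betti numbers are b_0 = 1, b_1 = 0, b_2 = 0.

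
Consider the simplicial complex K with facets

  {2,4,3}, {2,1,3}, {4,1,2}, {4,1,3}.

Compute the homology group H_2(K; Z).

We work with the vertex ordering 1 < 2 < 3 < 4. The simplices of K, each written with vertices in increasing order, are:

  0-simplices (4): [1], [2], [3], [4]
  1-simplices (6): [1,2], [1,3], [1,4], [2,3], [2,4], [3,4]
  2-simplices (4): [1,2,3], [1,2,4], [1,3,4], [2,3,4]

so the chain groups are C_0 ≅ Z^4, C_1 ≅ Z^6, C_2 ≅ Z^4.

Boundary ∂_1: C_1 → C_0 sends each edge [p,q] (with p < q) to q − p. For instance
  ∂[2,3] = [3] − [2].
As a 4×6 matrix over Z this has rank 3, with invariant factors (1,1,1).

The boundary map ∂_2: C_2 → C_1 maps a triangle to the signed sum of its edges. For instance
  ∂[2,3,4] = [3,4] − [2,4] + [2,3],
  ∂[1,2,4] = [2,4] − [1,4] + [1,2].
As a 6×4 matrix over Z this has rank 3, with invariant factors (1,1,1).

Reading off H_k = ker ∂_k / im ∂_{k+1}:

  H_2: rank ker ∂_2 − rank ∂_3 = (4 − 3) − 0 = 1, and there is no ∂_3, so H_2 ≅ Z.

H_2 ≅ Z.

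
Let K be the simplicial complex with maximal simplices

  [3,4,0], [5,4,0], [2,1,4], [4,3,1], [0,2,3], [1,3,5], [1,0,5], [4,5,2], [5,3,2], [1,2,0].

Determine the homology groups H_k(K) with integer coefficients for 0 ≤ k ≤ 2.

H_0 = Z,  H_1 = Z/2,  H_2 = 0.

Fix the vertex order 0 < 1 < 2 < 3 < 4 < 5 and write every simplex with vertices in increasing order. Then dim K = 2 and the simplices of K are:

  0-simplices (6): [0], [1], [2], [3], [4], [5]
  1-simplices (15): [0,1], [0,2], [0,3], [0,4], [0,5], [1,2], [1,3], [1,4], [1,5], [2,3], [2,4], [2,5], [3,4], [3,5], [4,5]
  2-simplices (10): [0,1,2], [0,1,5], [0,2,3], [0,3,4], [0,4,5], [1,2,4], [1,3,4], [1,3,5], [2,3,5], [2,4,5]

so the chain groups are C_0 ≅ Z^6, C_1 ≅ Z^15, C_2 ≅ Z^10.

∂_1: C_1 → C_0 is given by ∂[p,q] = [q] − [p]. For instance
  ∂[0,1] = [1] − [0].
The resulting 6×15 matrix has rank 5, and its Smith normal form has invariant factors (1,1,1,1,1).

∂_2: C_2 → C_1 maps a triangle to the signed sum of its edges. For instance
  ∂[0,4,5] = [4,5] − [0,5] + [0,4],
  ∂[1,2,4] = [2,4] − [1,4] + [1,2].
As a 15×10 matrix over Z this has rank 10, with invariant factors (1,1,1,1,1,1,1,1,1,2).

From H_k ≅ ker(∂_k) / im(∂_{k+1}) we obtain:

  H_0: rank C_0 − rank ∂_1 = 6 − 5 = 1, and the invariant factors of ∂_1 are all 1, so H_0 ≅ Z.
  H_1: rank ker ∂_1 − rank ∂_2 = (15 − 5) − 10 = 0, and ∂_2 has invariant factor 2 > 1, so H_1 ≅ Z/2.
  H_2: rank ker ∂_2 − rank ∂_3 = (10 − 10) − 0 = 0, and there is no ∂_3, so H_2 ≅ 0.

(K is a triangulation of the real projective plane RP^2.)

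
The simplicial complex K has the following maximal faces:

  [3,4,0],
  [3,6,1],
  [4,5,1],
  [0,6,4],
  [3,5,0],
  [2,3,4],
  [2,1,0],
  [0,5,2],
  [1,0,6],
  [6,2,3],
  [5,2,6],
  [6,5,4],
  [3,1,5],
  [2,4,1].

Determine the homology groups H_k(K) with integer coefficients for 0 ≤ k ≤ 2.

Take the total order 0 < 1 < 2 < 3 < 4 < 5 < 6 on the vertex set. Then K (dimension 2) consists of the simplices:

  0-simplices (7): [0], [1], [2], [3], [4], [5], [6]
  1-simplices (21): [0,1], [0,2], [0,3], [0,4], [0,5], [0,6], [1,2], [1,3], [1,4], [1,5], [1,6], [2,3], [2,4], [2,5], [2,6], [3,4], [3,5], [3,6], [4,5], [4,6], [5,6]
  2-simplices (14): [0,1,2], [0,1,6], [0,2,5], [0,3,4], [0,3,5], [0,4,6], [1,2,4], [1,3,5], [1,3,6], [1,4,5], [2,3,4], [2,3,6], [2,5,6], [4,5,6]

so the chain groups are C_0 ≅ Z^7, C_1 ≅ Z^21, C_2 ≅ Z^14.

Boundary ∂_1: C_1 → C_0 sends each edge [p,q] (with p < q) to q − p.
The resulting 7×21 matrix has rank 6, and its Smith normal form has invariant factors (1,1,1,1,1,1).

∂_2: C_2 → C_1 sends each 2-simplex [p,q,r] to [q,r] − [p,r] + [p,q]. For instance
  ∂[1,4,5] = [4,5] − [1,5] + [1,4],
  ∂[1,2,4] = [2,4] − [1,4] + [1,2].
As a 21×14 matrix over Z this has rank 13, with invariant factors (1,1,1,1,1,1,1,1,1,1,1,1,1).

Computing H_k = (kernel of ∂_k) / (image of ∂_{k+1}):

  H_0: rank C_0 − rank ∂_1 = 7 − 6 = 1, and the invariant factors of ∂_1 are all 1, so H_0 ≅ Z.
  H_1: rank ker ∂_1 − rank ∂_2 = (21 − 6) − 13 = 2, and the invariant factors of ∂_2 are all 1, so H_1 ≅ Z^2.
  H_2: rank ker ∂_2 − rank ∂_3 = (14 − 13) − 0 = 1, and there is no ∂_3, so H_2 ≅ Z.

As a check, the Euler characteristic is 7 − 21 + 14 = 0, which agrees with 1 − 2 + 1 = 0.

H_0 ≅ Z,  H_1 ≅ Z^2,  H_2 ≅ Z.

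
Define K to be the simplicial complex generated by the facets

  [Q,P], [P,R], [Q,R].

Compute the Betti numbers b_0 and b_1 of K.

b_0 = 1, b_1 = 1.

Order the vertices as P < Q < R. Listing each simplex with vertices in this order, K has dimension 1 with simplices:

  0-simplices (3): P, Q, R
  1-simplices (3): PQ, PR, QR

giving chain groups C_0 ≅ Z^3, C_1 ≅ Z^3.

Boundary ∂_1: C_1 → C_0 is given by ∂[p,q] = [q] − [p].
The 3×3 boundary matrix has rank 2 and Smith normal form diag(1,1).

Computing H_k = (kernel of ∂_k) / (image of ∂_{k+1}):

  H_0: rank C_0 − rank ∂_1 = 3 − 2 = 1, and the invariant factors of ∂_1 are all 1, so H_0 = Z.
  H_1: rank ker ∂_1 − rank ∂_2 = (3 − 2) − 0 = 1, and there is no ∂_2, so H_1 = Z.

As a check, the Euler characteristic is 3 − 3 = 0, which agrees with 1 − 1 = 0.

Hence the Betti numbers are b_0 = 1, b_1 = 1.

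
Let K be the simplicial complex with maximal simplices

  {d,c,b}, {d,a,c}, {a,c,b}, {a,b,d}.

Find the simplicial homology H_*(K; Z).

Fix the vertex order a < b < c < d and write every simplex with vertices in increasing order. Then dim K = 2 and the simplices of K are:

  0-simplices (4): a, b, c, d
  1-simplices (6): ab, ac, ad, bc, bd, cd
  2-simplices (4): abc, abd, acd, bcd

Hence C_0 ≅ Z^4, C_1 ≅ Z^6, C_2 ≅ Z^4.

∂_1: C_1 → C_0 maps an edge to its endpoints' difference, ∂[p,q] = q − p. For instance
  ∂ad = d − a.
This gives a 4×6 integer matrix of rank 3; reducing to Smith normal form yields diagonal entries (1,1,1).

The boundary map ∂_2: C_2 → C_1 sends each 2-simplex [p,q,r] to [q,r] − [p,r] + [p,q]. For instance
  ∂abc = bc − ac + ab,
  ∂abd = bd − ad + ab.
The 6×4 boundary matrix has rank 3 and Smith normal form diag(1,1,1).

Reading off H_k = ker ∂_k / im ∂_{k+1}:

  H_0: rank C_0 − rank ∂_1 = 4 − 3 = 1, and the invariant factors of ∂_1 are all 1, so H_0 ≅ Z.
  H_1: rank ker ∂_1 − rank ∂_2 = (6 − 3) − 3 = 0, and the invariant factors of ∂_2 are all 1, so H_1 ≅ 0.
  H_2: rank ker ∂_2 − rank ∂_3 = (4 − 3) − 0 = 1, and there is no ∂_3, so H_2 ≅ Z.

As a check, the Euler characteristic is 4 − 6 + 4 = 2, which agrees with 1 − 0 + 1 = 2.
(K is a triangulation of the 2-sphere S^2.)

H_0 = Z,  H_1 = 0,  H_2 = Z.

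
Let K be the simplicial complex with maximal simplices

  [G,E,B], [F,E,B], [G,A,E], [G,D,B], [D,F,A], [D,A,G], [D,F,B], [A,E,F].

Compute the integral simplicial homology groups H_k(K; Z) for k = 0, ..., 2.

We work with the vertex ordering A < B < D < E < F < G. The simplices of K, each written with vertices in increasing order, are:

  0-simplices (6): A, B, D, E, F, G
  1-simplices (12): AD, AE, AF, AG, BD, BE, BF, BG, DF, DG, EF, EG
  2-simplices (8): ADF, ADG, AEF, AEG, BDF, BDG, BEF, BEG

Hence C_0 ≅ Z^6, C_1 ≅ Z^12, C_2 ≅ Z^8.

The boundary map ∂_1: C_1 → C_0 sends each edge [p,q] (with p < q) to q − p.
As a 6×12 matrix over Z this has rank 5, with invariant factors (1,1,1,1,1).

Boundary ∂_2: C_2 → C_1 sends each 2-simplex [p,q,r] to [q,r] − [p,r] + [p,q]. For instance
  ∂BDF = DF − BF + BD,
  ∂BDG = DG − BG + BD.
As a 12×8 matrix over Z this has rank 7, with invariant factors (1,1,1,1,1,1,1).

Computing H_k = (kernel of ∂_k) / (image of ∂_{k+1}):

  H_0: rank C_0 − rank ∂_1 = 6 − 5 = 1, and the invariant factors of ∂_1 are all 1, so H_0 ≅ Z.
  H_1: rank ker ∂_1 − rank ∂_2 = (12 − 5) − 7 = 0, and the invariant factors of ∂_2 are all 1, so H_1 ≅ 0.
  H_2: rank ker ∂_2 − rank ∂_3 = (8 − 7) − 0 = 1, and there is no ∂_3, so H_2 ≅ Z.

As a check, the Euler characteristic is 6 − 12 + 8 = 2, which agrees with 1 − 0 + 1 = 2.
(K is a triangulation of the 2-sphere S^2.)

H_0 ≅ Z,  H_1 = 0,  H_2 ≅ Z.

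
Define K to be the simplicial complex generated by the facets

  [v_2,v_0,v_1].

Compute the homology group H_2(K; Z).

H_2 ≅ 0.

We work with the vertex ordering v_0 < v_1 < v_2. The simplices of K, each written with vertices in increasing order, are:

  0-simplices (3): [v_0], [v_1], [v_2]
  1-simplices (3): [v_0,v_1], [v_0,v_2], [v_1,v_2]
  2-simplices (1): [v_0,v_1,v_2]

Hence C_0 ≅ Z^3, C_1 ≅ Z^3, C_2 ≅ Z^1.

∂_1: C_1 → C_0 is given by ∂[p,q] = [q] − [p]. For instance
  ∂[v_0,v_1] = [v_1] − [v_0].
The 3×3 boundary matrix has rank 2 and Smith normal form diag(1,1).

The boundary map ∂_2: C_2 → C_1 acts by ∂[p,q,r] = [q,r] − [p,r] + [p,q]. For instance
  ∂[v_0,v_1,v_2] = [v_1,v_2] − [v_0,v_2] + [v_0,v_1].
As a 3×1 matrix over Z this has rank 1, with invariant factors (1).

Computing H_k = (kernel of ∂_k) / (image of ∂_{k+1}):

  H_2: rank ker ∂_2 − rank ∂_3 = (1 − 1) − 0 = 0, and there is no ∂_3, so H_2 = 0.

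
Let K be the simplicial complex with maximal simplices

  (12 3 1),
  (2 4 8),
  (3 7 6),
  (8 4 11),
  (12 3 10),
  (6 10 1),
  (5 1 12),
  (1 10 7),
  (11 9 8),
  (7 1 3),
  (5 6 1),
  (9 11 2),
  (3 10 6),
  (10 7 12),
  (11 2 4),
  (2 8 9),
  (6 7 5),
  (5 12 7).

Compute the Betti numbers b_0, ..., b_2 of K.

b_0 = 2, b_1 = 0, b_2 = 1.

Take the total order 1 < 2 < 3 < 4 < 5 < 6 < 7 < 8 < 9 < 10 < 11 < 12 on the vertex set. Then K (dimension 2) consists of the simplices:

  0-simplices (12): [1], [2], [3], [4], [5], [6], [7], [8], [9], [10], [11], [12]
  1-simplices (27): (27 of them)
  2-simplices (18): (18 of them)

giving chain groups C_0 ≅ Z^12, C_1 ≅ Z^27, C_2 ≅ Z^18.

Boundary ∂_1: C_1 → C_0 sends each edge [p,q] (with p < q) to q − p. For instance
  ∂[3,12] = [12] − [3].
This gives a 12×27 integer matrix of rank 10; reducing to Smith normal form yields diagonal entries (1,1,1,1,1,1,1,1,1,1).

The boundary map ∂_2: C_2 → C_1 maps a triangle to the signed sum of its edges. For instance
  ∂[1,6,10] = [6,10] − [1,10] + [1,6],
  ∂[2,9,11] = [9,11] − [2,11] + [2,9].
The 27×18 boundary matrix has rank 17 and Smith normal form diag(1,1,1,1,1,1,1,1,1,1,1,1,1,1,1,1,2).

From H_k ≅ ker(∂_k) / im(∂_{k+1}) we obtain:

  H_0: rank C_0 − rank ∂_1 = 12 − 10 = 2, and the invariant factors of ∂_1 are all 1, so H_0 ≅ Z^2.
  H_1: rank ker ∂_1 − rank ∂_2 = (27 − 10) − 17 = 0, and ∂_2 has invariant factor 2 > 1, so H_1 ≅ Z/2Z.
  H_2: rank ker ∂_2 − rank ∂_3 = (18 − 17) − 0 = 1, and there is no ∂_3, so H_2 ≅ Z.

As a check, the Euler characteristic is 12 − 27 + 18 = 3, which agrees with 2 − 0 + 1 = 3.

Hence the Betti numbers are b_0 = 2, b_1 = 0, b_2 = 1.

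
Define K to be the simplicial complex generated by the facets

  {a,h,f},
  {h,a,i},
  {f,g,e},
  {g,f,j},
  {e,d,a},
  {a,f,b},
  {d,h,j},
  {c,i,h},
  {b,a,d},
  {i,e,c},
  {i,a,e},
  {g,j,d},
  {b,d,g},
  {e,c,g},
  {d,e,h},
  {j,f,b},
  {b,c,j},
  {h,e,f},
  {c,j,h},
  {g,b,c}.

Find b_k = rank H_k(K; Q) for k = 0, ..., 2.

b_0 = 1, b_1 = 1, b_2 = 0.

Order the vertices as a < b < c < d < e < f < g < h < i < j. Listing each simplex with vertices in this order, K has dimension 2 with simplices:

  0-simplices (10): a, b, c, d, e, f, g, h, i, j
  1-simplices (30): ab, ad, ae, af, ah, ai, bc, bd, bf, bg, bj, ce, cg, ch, ci, cj, de, dg, dh, dj, ef, eg, eh, ei, fg, fh, fj, gj, hi, hj
  2-simplices (20): abd, abf, ade, aei, afh, ahi, bcg, bcj, bdg, bfj, ceg, cei, chi, chj, deh, dgj, dhj, efg, efh, fgj

so the chain groups are C_0 ≅ Z^10, C_1 ≅ Z^30, C_2 ≅ Z^20.

The boundary map ∂_1: C_1 → C_0 is given by ∂[p,q] = [q] − [p].
The resulting 10×30 matrix has rank 9, and its Smith normal form has invariant factors (1,1,1,1,1,1,1,1,1).

The boundary map ∂_2: C_2 → C_1 maps a triangle to the signed sum of its edges. For instance
  ∂ceg = eg − cg + ce,
  ∂afh = fh − ah + af.
As a 30×20 matrix over Z this has rank 20, with invariant factors (1,1,1,1,1,1,1,1,1,1,1,1,1,1,1,1,1,1,1,2).

From H_k ≅ ker(∂_k) / im(∂_{k+1}) we obtain:

  H_0: rank C_0 − rank ∂_1 = 10 − 9 = 1, and the invariant factors of ∂_1 are all 1, so H_0 = Z.
  H_1: rank ker ∂_1 − rank ∂_2 = (30 − 9) − 20 = 1, and ∂_2 has invariant factor 2 > 1, so H_1 = Z ⊕ Z/2.
  H_2: rank ker ∂_2 − rank ∂_3 = (20 − 20) − 0 = 0, and there is no ∂_3, so H_2 = 0.

As a check, the Euler characteristic is 10 − 30 + 20 = 0, which agrees with 1 − 1 + 0 = 0.

Hence the Betti numbers are b_0 = 1, b_1 = 1, b_2 = 0.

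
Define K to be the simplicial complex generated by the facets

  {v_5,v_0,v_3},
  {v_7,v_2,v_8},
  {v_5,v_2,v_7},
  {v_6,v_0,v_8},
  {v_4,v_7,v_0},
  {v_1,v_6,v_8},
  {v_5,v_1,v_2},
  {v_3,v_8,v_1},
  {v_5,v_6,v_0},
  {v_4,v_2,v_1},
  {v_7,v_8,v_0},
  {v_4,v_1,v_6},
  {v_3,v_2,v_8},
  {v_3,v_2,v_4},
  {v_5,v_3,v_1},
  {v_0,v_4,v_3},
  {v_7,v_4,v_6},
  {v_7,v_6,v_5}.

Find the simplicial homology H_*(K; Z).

We work with the vertex ordering v_0 < v_1 < v_2 < v_3 < v_4 < v_5 < v_6 < v_7 < v_8. The simplices of K, each written with vertices in increasing order, are:

  0-simplices (9): [v_0], [v_1], [v_2], [v_3], [v_4], [v_5], [v_6], [v_7], [v_8]
  1-simplices (27): (27 of them)
  2-simplices (18): (18 of them)

so the chain groups are C_0 ≅ Z^9, C_1 ≅ Z^27, C_2 ≅ Z^18.

The boundary map ∂_1: C_1 → C_0 sends each edge [p,q] (with p < q) to q − p.
The resulting 9×27 matrix has rank 8, and its Smith normal form has invariant factors (1,1,1,1,1,1,1,1).

Boundary ∂_2: C_2 → C_1 sends each 2-simplex [p,q,r] to [q,r] − [p,r] + [p,q]. For instance
  ∂[v_1,v_3,v_5] = [v_3,v_5] − [v_1,v_5] + [v_1,v_3],
  ∂[v_1,v_2,v_5] = [v_2,v_5] − [v_1,v_5] + [v_1,v_2].
The resulting 27×18 matrix has rank 18, and its Smith normal form has invariant factors (1,1,1,1,1,1,1,1,1,1,1,1,1,1,1,1,1,2).

Now H_k = ker ∂_k / im ∂_{k+1}, so:

  H_0: rank C_0 − rank ∂_1 = 9 − 8 = 1, and the invariant factors of ∂_1 are all 1, so H_0 = Z.
  H_1: rank ker ∂_1 − rank ∂_2 = (27 − 8) − 18 = 1, and ∂_2 has invariant factor 2 > 1, so H_1 = Z ⊕ Z/2.
  H_2: rank ker ∂_2 − rank ∂_3 = (18 − 18) − 0 = 0, and there is no ∂_3, so H_2 = 0.

As a check, the Euler characteristic is 9 − 27 + 18 = 0, which agrees with 1 − 1 + 0 = 0.

H_0 = Z,  H_1 = Z ⊕ Z/2,  H_2 = 0.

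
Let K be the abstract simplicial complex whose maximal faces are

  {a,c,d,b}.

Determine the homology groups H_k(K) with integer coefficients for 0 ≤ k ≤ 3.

Take the total order a < b < c < d on the vertex set. Then K (dimension 3) consists of the simplices:

  0-simplices (4): a, b, c, d
  1-simplices (6): ab, ac, ad, bc, bd, cd
  2-simplices (4): abc, abd, acd, bcd
  3-simplices (1): abcd

Hence C_0 ≅ Z^4, C_1 ≅ Z^6, C_2 ≅ Z^4, C_3 ≅ Z^1.

The boundary map ∂_1: C_1 → C_0 maps an edge to its endpoints' difference, ∂[p,q] = q − p.
The resulting 4×6 matrix has rank 3, and its Smith normal form has invariant factors (1,1,1).

Boundary ∂_2: C_2 → C_1 sends each 2-simplex [p,q,r] to [q,r] − [p,r] + [p,q]. For instance
  ∂abd = bd − ad + ab,
  ∂abc = bc − ac + ab.
The 6×4 boundary matrix has rank 3 and Smith normal form diag(1,1,1).

The boundary map ∂_3: C_3 → C_2 sends each 3-simplex σ to the alternating sum Σ_i (−1)^i (σ with its i-th vertex removed). For instance
  ∂abcd = bcd − acd + abd − abc.
The resulting 4×1 matrix has rank 1, and its Smith normal form has invariant factors (1).

Now H_k = ker ∂_k / im ∂_{k+1}, so:

  H_0: rank C_0 − rank ∂_1 = 4 − 3 = 1, and the invariant factors of ∂_1 are all 1, so H_0 ≅ Z.
  H_1: rank ker ∂_1 − rank ∂_2 = (6 − 3) − 3 = 0, and the invariant factors of ∂_2 are all 1, so H_1 ≅ 0.
  H_2: rank ker ∂_2 − rank ∂_3 = (4 − 3) − 1 = 0, and the invariant factors of ∂_3 are all 1, so H_2 ≅ 0.
  H_3: rank ker ∂_3 − rank ∂_4 = (1 − 1) − 0 = 0, and there is no ∂_4, so H_3 ≅ 0.

As a check, the Euler characteristic is 4 − 6 + 4 − 1 = 1, which agrees with 1 − 0 + 0 − 0 = 1.

H_0 = Z,  H_1 = 0,  H_2 = 0,  H_3 = 0.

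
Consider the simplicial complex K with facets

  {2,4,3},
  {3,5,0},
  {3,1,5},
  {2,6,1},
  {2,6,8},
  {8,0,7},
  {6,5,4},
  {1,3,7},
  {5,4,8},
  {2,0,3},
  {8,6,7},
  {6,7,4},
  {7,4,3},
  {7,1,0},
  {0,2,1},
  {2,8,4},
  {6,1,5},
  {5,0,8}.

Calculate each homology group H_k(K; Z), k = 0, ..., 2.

H_0 ≅ Z,  H_1 ≅ Z ⊕ Z/2,  H_2 = 0.

Order the vertices as 0 < 1 < 2 < 3 < 4 < 5 < 6 < 7 < 8. Listing each simplex with vertices in this order, K has dimension 2 with simplices:

  0-simplices (9): [0], [1], [2], [3], [4], [5], [6], [7], [8]
  1-simplices (27): (27 of them)
  2-simplices (18): [0,1,2], [0,1,7], [0,2,3], [0,3,5], [0,5,8], [0,7,8], [1,2,6], [1,3,5], [1,3,7], [1,5,6], [2,3,4], [2,4,8], [2,6,8], [3,4,7], [4,5,6], [4,5,8], [4,6,7], [6,7,8]

so the chain groups are C_0 ≅ Z^9, C_1 ≅ Z^27, C_2 ≅ Z^18.

The boundary map ∂_1: C_1 → C_0 maps an edge to its endpoints' difference, ∂[p,q] = q − p. For instance
  ∂[4,7] = [7] − [4].
This gives a 9×27 integer matrix of rank 8; reducing to Smith normal form yields diagonal entries (1,1,1,1,1,1,1,1).

∂_2: C_2 → C_1 maps a triangle to the signed sum of its edges. For instance
  ∂[4,5,6] = [5,6] − [4,6] + [4,5],
  ∂[0,5,8] = [5,8] − [0,8] + [0,5].
This gives a 27×18 integer matrix of rank 18; reducing to Smith normal form yields diagonal entries (1,1,1,1,1,1,1,1,1,1,1,1,1,1,1,1,1,2).

From H_k ≅ ker(∂_k) / im(∂_{k+1}) we obtain:

  H_0: rank C_0 − rank ∂_1 = 9 − 8 = 1, and the invariant factors of ∂_1 are all 1, so H_0 ≅ Z.
  H_1: rank ker ∂_1 − rank ∂_2 = (27 − 8) − 18 = 1, and ∂_2 has invariant factor 2 > 1, so H_1 ≅ Z ⊕ Z/2.
  H_2: rank ker ∂_2 − rank ∂_3 = (18 − 18) − 0 = 0, and there is no ∂_3, so H_2 ≅ 0.

As a check, the Euler characteristic is 9 − 27 + 18 = 0, which agrees with 1 − 1 + 0 = 0.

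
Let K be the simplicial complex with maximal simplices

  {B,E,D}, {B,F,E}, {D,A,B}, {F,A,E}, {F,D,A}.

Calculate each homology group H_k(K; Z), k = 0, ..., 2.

We work with the vertex ordering A < B < D < E < F. The simplices of K, each written with vertices in increasing order, are:

  0-simplices (5): A, B, D, E, F
  1-simplices (10): AB, AD, AE, AF, BD, BE, BF, DE, DF, EF
  2-simplices (5): ABD, ADF, AEF, BDE, BEF

so the chain groups are C_0 ≅ Z^5, C_1 ≅ Z^10, C_2 ≅ Z^5.

The boundary map ∂_1: C_1 → C_0 sends each edge [p,q] (with p < q) to q − p.
This gives a 5×10 integer matrix of rank 4; reducing to Smith normal form yields diagonal entries (1,1,1,1).

The boundary map ∂_2: C_2 → C_1 maps a triangle to the signed sum of its edges. For instance
  ∂ADF = DF − AF + AD,
  ∂BEF = EF − BF + BE.
The resulting 10×5 matrix has rank 5, and its Smith normal form has invariant factors (1,1,1,1,1).

From H_k ≅ ker(∂_k) / im(∂_{k+1}) we obtain:

  H_0: rank C_0 − rank ∂_1 = 5 − 4 = 1, and the invariant factors of ∂_1 are all 1, so H_0 = Z.
  H_1: rank ker ∂_1 − rank ∂_2 = (10 − 4) − 5 = 1, and the invariant factors of ∂_2 are all 1, so H_1 = Z.
  H_2: rank ker ∂_2 − rank ∂_3 = (5 − 5) − 0 = 0, and there is no ∂_3, so H_2 = 0.

(K is a triangulation of the Möbius band.)

H_0 ≅ Z,  H_1 ≅ Z,  H_2 = 0.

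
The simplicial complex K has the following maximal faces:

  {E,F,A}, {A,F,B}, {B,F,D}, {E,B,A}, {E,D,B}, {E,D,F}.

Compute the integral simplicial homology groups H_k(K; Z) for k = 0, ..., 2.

Order the vertices as A < B < D < E < F. Listing each simplex with vertices in this order, K has dimension 2 with simplices:

  0-simplices (5): A, B, D, E, F
  1-simplices (9): AB, AE, AF, BD, BE, BF, DE, DF, EF
  2-simplices (6): ABE, ABF, AEF, BDE, BDF, DEF

so the chain groups are C_0 ≅ Z^5, C_1 ≅ Z^9, C_2 ≅ Z^6.

∂_1: C_1 → C_0 is given by ∂[p,q] = [q] − [p]. For instance
  ∂AE = E − A.
The resulting 5×9 matrix has rank 4, and its Smith normal form has invariant factors (1,1,1,1).

Boundary ∂_2: C_2 → C_1 sends each 2-simplex [p,q,r] to [q,r] − [p,r] + [p,q]. For instance
  ∂ABE = BE − AE + AB,
  ∂AEF = EF − AF + AE.
As a 9×6 matrix over Z this has rank 5, with invariant factors (1,1,1,1,1).

From H_k ≅ ker(∂_k) / im(∂_{k+1}) we obtain:

  H_0: rank C_0 − rank ∂_1 = 5 − 4 = 1, and the invariant factors of ∂_1 are all 1, so H_0 = Z.
  H_1: rank ker ∂_1 − rank ∂_2 = (9 − 4) − 5 = 0, and the invariant factors of ∂_2 are all 1, so H_1 = 0.
  H_2: rank ker ∂_2 − rank ∂_3 = (6 − 5) − 0 = 1, and there is no ∂_3, so H_2 = Z.

H_0 ≅ Z,  H_1 = 0,  H_2 ≅ Z.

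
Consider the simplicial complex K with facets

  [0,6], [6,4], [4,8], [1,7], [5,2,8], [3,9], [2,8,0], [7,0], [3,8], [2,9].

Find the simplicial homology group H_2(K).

Order the vertices as 0 < 1 < 2 < 3 < 4 < 5 < 6 < 7 < 8 < 9. Listing each simplex with vertices in this order, K has dimension 2 with simplices:

  0-simplices (10): [0], [1], [2], [3], [4], [5], [6], [7], [8], [9]
  1-simplices (13): [0,2], [0,6], [0,7], [0,8], [1,7], [2,5], [2,8], [2,9], [3,8], [3,9], [4,6], [4,8], [5,8]
  2-simplices (2): [0,2,8], [2,5,8]

Hence C_0 ≅ Z^10, C_1 ≅ Z^13, C_2 ≅ Z^2.

The boundary map ∂_1: C_1 → C_0 maps an edge to its endpoints' difference, ∂[p,q] = q − p. For instance
  ∂[5,8] = [8] − [5].
The 10×13 boundary matrix has rank 9 and Smith normal form diag(1,1,1,1,1,1,1,1,1).

Boundary ∂_2: C_2 → C_1 maps a triangle to the signed sum of its edges. For instance
  ∂[2,5,8] = [5,8] − [2,8] + [2,5],
  ∂[0,2,8] = [2,8] − [0,8] + [0,2].
This gives a 13×2 integer matrix of rank 2; reducing to Smith normal form yields diagonal entries (1,1).

From H_k ≅ ker(∂_k) / im(∂_{k+1}) we obtain:

  H_2: rank ker ∂_2 − rank ∂_3 = (2 − 2) − 0 = 0, and there is no ∂_3, so H_2 ≅ 0.

H_2 = 0.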